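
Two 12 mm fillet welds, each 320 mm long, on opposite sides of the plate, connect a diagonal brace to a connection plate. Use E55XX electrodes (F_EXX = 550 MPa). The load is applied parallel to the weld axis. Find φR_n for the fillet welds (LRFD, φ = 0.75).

Effective throat t_e = 0.707 × 12 = 8.484 mm.
Total length L = 640 mm; A_we = 8.484 × 640 = 5430 mm².
F_nw = 0.6 F_EXX = 0.6 × 550 = 330 MPa.
φR_n = 0.75 × 330 × 5430 × 10⁻³ = 1344 kN.

φR_n ≈ 1340 kN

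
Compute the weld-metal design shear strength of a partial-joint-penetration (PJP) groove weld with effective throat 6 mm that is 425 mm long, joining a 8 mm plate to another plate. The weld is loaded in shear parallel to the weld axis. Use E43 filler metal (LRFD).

φR_n ≈ 493 kN

E43XX → F_EXX = 430 MPa.
Effective throat (given) t_e = 6 mm.
A_we = 6 × 425 = 2550 mm².
F_nw = 0.6 F_EXX = 258 MPa.
φR_n = 0.75 × 258 × 2550 × 10⁻³ = 493.4 kN.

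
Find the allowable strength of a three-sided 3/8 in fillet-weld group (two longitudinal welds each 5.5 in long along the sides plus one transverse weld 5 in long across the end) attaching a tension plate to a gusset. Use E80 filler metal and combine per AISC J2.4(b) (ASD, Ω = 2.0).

E80XX → F_EXX = 80 ksi.
t_e = 0.707 × 0.375 = 0.2651 in.
R_nwl = 0.6 × 80 × 0.2651 × 11 = 140 kip (longitudinal, 2 welds).
R_nwt = 0.6 × 80 × 0.2651 × 5 = 63.63 kip (transverse, base value).
(i) R_nwl + R_nwt = 203.6 kip; (ii) 0.85 R_nwl + 1.5 R_nwt = 214.4 kip.
R_n = max = 214.4 kip [governs: (ii)]; R_n/Ω = 107.2 kip.

R_n/Ω ≈ 107 kip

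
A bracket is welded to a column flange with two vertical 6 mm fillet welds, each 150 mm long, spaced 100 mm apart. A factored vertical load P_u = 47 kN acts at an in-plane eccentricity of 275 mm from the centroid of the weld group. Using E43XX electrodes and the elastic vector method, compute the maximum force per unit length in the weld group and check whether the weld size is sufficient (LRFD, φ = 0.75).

f_max ≈ 983 N/mm; NOT adequate

E43XX → F_EXX = 430 MPa.
Total weld length L_w = 300 mm. Treat welds as unit-width lines.
Polar moment about centroid: J = 2[d³/12 + d(b/2)²] = 2[150³/12 + 150×50²] = 1312000 mm³.
Direct shear f_v = P/L_w = 47×10³ / 300 = 156.7 N/mm (vertical).
Torsion M = P·e = 47×10³ × 275 = 12925000 N·mm.
Critical point at (x, y) = (50, 75) from centroid. f_tx = M·y/J = 738.6 N/mm; f_ty = M·x/J = 492.4 N/mm.
Resultant f_max = √[f_tx² + (f_v + f_ty)²] = √[738.6² + (156.7 + 492.4)²] = 983.2 N/mm.
Capacity per unit length: φr_n = 0.75 × 0.6 × 430 × (0.707 × 6) = 820.8 N/mm.
983.2 > 820.8 → NOT adequate.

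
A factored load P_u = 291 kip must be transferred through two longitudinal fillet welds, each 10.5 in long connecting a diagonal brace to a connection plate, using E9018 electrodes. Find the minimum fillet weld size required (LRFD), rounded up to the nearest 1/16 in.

w = 1/2 in

E90XX → F_EXX = 90 ksi.
Total weld length L = 21 in.
Required throat t_e = P_u / (φ × 0.6 F_EXX × L) = 291 / (0.75 × 0.6 × 90 × 21) = 0.3422 in.
Required leg w = t_e / 0.707 = 0.4839 in → use 1/2 in.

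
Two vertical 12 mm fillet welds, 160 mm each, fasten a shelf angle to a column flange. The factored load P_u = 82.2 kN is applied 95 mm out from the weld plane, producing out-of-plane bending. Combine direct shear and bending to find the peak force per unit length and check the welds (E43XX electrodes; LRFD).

f_max ≈ 950 N/mm; adequate

E43XX → F_EXX = 430 MPa.
L_w = 2 × 160 = 320 mm; section modulus (unit throat) S = 2 × L²/6 = 8533 mm².
Direct shear f_v = P/L_w = 82.2×10³/320 = 256.9 N/mm.
Moment M = P × e = 82.2×10³ × 95 = 7809000 N·mm; bending f_b = M/S = 915.1 N/mm.
f_max = √(f_v² + f_b²) = √(256.9² + 915.1²) = 950.5 N/mm.
φr_n = 0.75 × 0.6 × 430 × (0.707 × 12) = 1642 N/mm → adequate.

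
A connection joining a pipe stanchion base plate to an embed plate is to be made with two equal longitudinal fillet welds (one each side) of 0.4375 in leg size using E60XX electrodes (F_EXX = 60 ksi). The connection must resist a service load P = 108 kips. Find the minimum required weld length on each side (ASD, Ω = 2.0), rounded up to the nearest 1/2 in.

L = 10 in on each side

Throat t_e = 0.707 × 0.4375 = 0.3093 in.
r_n/Ω = (0.6 × 60 × 0.3093) / 2.0 = 5.568 kip/in.
L_req = P / (r_n/Ω) = 108 / 5.568 = 19.4 in total.
Per side: 19.4 / 2 = 9.699 in.
Round up → use L = 10 in on each side.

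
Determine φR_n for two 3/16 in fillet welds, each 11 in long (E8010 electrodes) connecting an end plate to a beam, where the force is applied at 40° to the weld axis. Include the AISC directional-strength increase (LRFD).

E80XX → F_EXX = 80 ksi.
t_e = 0.707 × 0.1875 = 0.1326 in; A_we = 0.1326 × 22 = 2.916 in².
Directional factor: 1.0 + 0.5 sin^1.5(40°) = 1.258.
F_nw = 0.6 × 80 × 1.258 = 60.37 ksi.
φR_n = 0.75 × 60.37 × 2.916 = 132 kip.

φR_n ≈ 132 kip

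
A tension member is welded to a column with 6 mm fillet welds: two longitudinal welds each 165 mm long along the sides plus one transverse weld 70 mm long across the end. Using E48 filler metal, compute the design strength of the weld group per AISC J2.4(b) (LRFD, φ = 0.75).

φR_n ≈ 367 kN

E48XX → F_EXX = 480 MPa.
t_e = 0.707 × 6 = 4.242 mm.
R_nwl = 0.6 × 480 × 4.242 × 330 × 10⁻³ = 403.2 kN (longitudinal, 2 welds).
R_nwt = 0.6 × 480 × 4.242 × 70 × 10⁻³ = 85.52 kN (transverse, base value).
(i) R_nwl + R_nwt = 488.7 kN; (ii) 0.85 R_nwl + 1.5 R_nwt = 471 kN.
R_n = max = 488.7 kN [governs: (i)]; φR_n = 366.5 kN.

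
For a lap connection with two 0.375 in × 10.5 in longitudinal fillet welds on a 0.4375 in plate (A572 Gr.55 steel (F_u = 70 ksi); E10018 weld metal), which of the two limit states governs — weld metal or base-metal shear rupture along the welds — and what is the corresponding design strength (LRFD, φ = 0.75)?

E100XX → F_EXX = 100 ksi.
t_e = 0.707 × 0.375 = 0.2651 in; L = 21 in.
Weld metal: φR_n = 0.75 × 0.6 × 100 × 0.2651 × 21 = 250.5 kip.
Base metal (shear rupture): φR_n = 0.75 × 0.6 × 70 × 0.4375 × 21 = 289.4 kip.
Governing: weld metal.

φR_n ≈ 251 kip (weld metal governs)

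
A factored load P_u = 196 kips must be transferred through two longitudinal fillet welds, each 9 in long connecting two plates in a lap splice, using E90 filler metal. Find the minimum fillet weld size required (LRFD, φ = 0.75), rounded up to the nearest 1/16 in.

E90XX → F_EXX = 90 ksi.
Total weld length L = 18 in.
Required throat t_e = P_u / (φ × 0.6 F_EXX × L) = 196 / (0.75 × 0.6 × 90 × 18) = 0.2689 in.
Required leg w = t_e / 0.707 = 0.3803 in → use 7/16 in.

w = 7/16 in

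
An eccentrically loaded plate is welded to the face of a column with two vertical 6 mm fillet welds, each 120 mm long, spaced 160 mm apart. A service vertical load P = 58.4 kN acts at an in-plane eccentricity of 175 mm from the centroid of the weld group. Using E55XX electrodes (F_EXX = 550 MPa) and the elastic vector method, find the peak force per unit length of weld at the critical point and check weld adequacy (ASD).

Total weld length L_w = 240 mm. Treat welds as unit-width lines.
Polar moment about centroid: J = 2[d³/12 + d(b/2)²] = 2[120³/12 + 120×80²] = 1824000 mm³.
Direct shear f_v = P/L_w = 58.4×10³ / 240 = 243.3 N/mm (vertical).
Torsion M = P·e = 58.4×10³ × 175 = 10220000 N·mm.
Critical point at (x, y) = (80, 60) from centroid. f_tx = M·y/J = 336.2 N/mm; f_ty = M·x/J = 448.2 N/mm.
Resultant f_max = √[f_tx² + (f_v + f_ty)²] = √[336.2² + (243.3 + 448.2)²] = 769 N/mm.
Capacity per unit length: r_n/Ω = (1/2.0) × 0.6 × 550 × (0.707 × 6) = 699.9 N/mm.
769 > 699.9 → NOT adequate.

f_max ≈ 769 N/mm; NOT adequate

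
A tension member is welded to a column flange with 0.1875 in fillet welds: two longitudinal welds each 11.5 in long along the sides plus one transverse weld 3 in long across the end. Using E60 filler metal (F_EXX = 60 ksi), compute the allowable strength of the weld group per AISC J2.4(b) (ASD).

R_n/Ω ≈ 62 kips

t_e = 0.707 × 0.1875 = 0.1326 in.
R_nwl = 0.6 × 60 × 0.1326 × 23 = 109.8 kips (longitudinal, 2 welds).
R_nwt = 0.6 × 60 × 0.1326 × 3 = 14.32 kips (transverse, base value).
(i) R_nwl + R_nwt = 124.1 kips; (ii) 0.85 R_nwl + 1.5 R_nwt = 114.8 kips.
R_n = max = 124.1 kips [governs: (i)]; R_n/Ω = 62.04 kips.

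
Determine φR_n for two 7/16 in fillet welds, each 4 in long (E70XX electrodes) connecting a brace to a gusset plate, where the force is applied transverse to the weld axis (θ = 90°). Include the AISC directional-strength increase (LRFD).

E70XX → F_EXX = 70 ksi.
t_e = 0.707 × 0.4375 = 0.3093 in; A_we = 0.3093 × 8 = 2.474 in².
Directional factor: 1.0 + 0.5 sin^1.5(90°) = 1.5.
F_nw = 0.6 × 70 × 1.5 = 63 ksi.
φR_n = 0.75 × 63 × 2.474 = 116.9 kip.

φR_n ≈ 117 kip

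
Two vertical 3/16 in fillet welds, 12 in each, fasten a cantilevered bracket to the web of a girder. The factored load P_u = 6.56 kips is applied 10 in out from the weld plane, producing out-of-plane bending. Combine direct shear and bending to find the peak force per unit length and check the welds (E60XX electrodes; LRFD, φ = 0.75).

f_max ≈ 1.39 kip/in; adequate

E60XX → F_EXX = 60 ksi.
L_w = 2 × 12 = 24 in; section modulus (unit throat) S = 2 × L²/6 = 48 in².
Direct shear f_v = P/L_w = 6.56/24 = 0.2733 kip/in.
Moment M = P × e = 6.56 × 10 = 65.6 kip·in; bending f_b = M/S = 1.367 kip/in.
f_max = √(f_v² + f_b²) = √(0.2733² + 1.367²) = 1.394 kip/in.
φr_n = 0.75 × 0.6 × 60 × (0.707 × 0.1875) = 3.579 kip/in → adequate.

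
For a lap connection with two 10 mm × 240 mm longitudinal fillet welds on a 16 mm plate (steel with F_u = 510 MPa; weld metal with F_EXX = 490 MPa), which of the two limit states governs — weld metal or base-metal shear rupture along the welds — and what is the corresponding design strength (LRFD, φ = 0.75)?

t_e = 0.707 × 10 = 7.07 mm; L = 480 mm.
Weld metal: φR_n = 0.75 × 0.6 × 490 × 7.07 × 480 × 10⁻³ = 748.3 kN.
Base metal (shear rupture): φR_n = 0.75 × 0.6 × 510 × 16 × 480 × 10⁻³ = 1763 kN.
Governing: weld metal.

φR_n ≈ 748 kN (weld metal governs)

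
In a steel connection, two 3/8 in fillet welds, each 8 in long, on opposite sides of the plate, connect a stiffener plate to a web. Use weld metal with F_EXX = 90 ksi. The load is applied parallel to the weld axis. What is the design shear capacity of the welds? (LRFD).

Effective throat t_e = 0.707 × 0.375 = 0.2651 in.
Total length L = 16 in; A_we = 0.2651 × 16 = 4.242 in².
F_nw = 0.6 F_EXX = 0.6 × 90 = 54 ksi.
φR_n = 0.75 × 54 × 4.242 = 171.8 kips.

φR_n ≈ 172 kips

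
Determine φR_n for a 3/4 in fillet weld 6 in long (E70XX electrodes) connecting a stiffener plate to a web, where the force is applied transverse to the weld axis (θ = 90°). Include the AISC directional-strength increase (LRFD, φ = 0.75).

E70XX → F_EXX = 70 ksi.
t_e = 0.707 × 0.75 = 0.5302 in; A_we = 0.5302 × 6 = 3.181 in².
Directional factor: 1.0 + 0.5 sin^1.5(90°) = 1.5.
F_nw = 0.6 × 70 × 1.5 = 63 ksi.
φR_n = 0.75 × 63 × 3.181 = 150.3 kips.

φR_n ≈ 150 kips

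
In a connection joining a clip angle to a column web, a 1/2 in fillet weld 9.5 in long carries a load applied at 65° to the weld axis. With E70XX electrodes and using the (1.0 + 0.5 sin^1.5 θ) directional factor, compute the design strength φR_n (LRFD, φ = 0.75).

E70XX → F_EXX = 70 ksi.
t_e = 0.707 × 0.5 = 0.3535 in; A_we = 0.3535 × 9.5 = 3.358 in².
Directional factor: 1.0 + 0.5 sin^1.5(65°) = 1.431.
F_nw = 0.6 × 70 × 1.431 = 60.12 ksi.
φR_n = 0.75 × 60.12 × 3.358 = 151.4 kips.

φR_n ≈ 151 kips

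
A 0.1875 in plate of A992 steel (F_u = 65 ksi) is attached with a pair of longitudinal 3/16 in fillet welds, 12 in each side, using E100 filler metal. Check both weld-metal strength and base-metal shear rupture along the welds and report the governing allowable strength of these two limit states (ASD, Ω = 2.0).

R_n/Ω ≈ 87.8 kips (base-metal shear rupture governs)

E100XX → F_EXX = 100 ksi.
t_e = 0.707 × 0.1875 = 0.1326 in; L = 24 in.
Weld metal: R_n/Ω = (1/2.0) × 0.6 × 100 × 0.1326 × 24 = 95.45 kips.
Base metal (shear rupture): R_n/Ω = (1/2.0) × 0.6 × 65 × 0.1875 × 24 = 87.75 kips.
Governing: base-metal shear rupture.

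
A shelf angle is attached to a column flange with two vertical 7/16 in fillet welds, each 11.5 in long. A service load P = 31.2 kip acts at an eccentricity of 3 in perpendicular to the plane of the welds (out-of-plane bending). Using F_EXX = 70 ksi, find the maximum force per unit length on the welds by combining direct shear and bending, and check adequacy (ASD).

f_max ≈ 2.52 kip/in; adequate

L_w = 2 × 11.5 = 23 in; section modulus (unit throat) S = 2 × L²/6 = 44.08 in².
Direct shear f_v = P/L_w = 31.2/23 = 1.357 kip/in.
Moment M = P × e = 31.2 × 3 = 93.6 kip·in; bending f_b = M/S = 2.123 kip/in.
f_max = √(f_v² + f_b²) = √(1.357² + 2.123²) = 2.52 kip/in.
r_n/Ω = (1/2.0) × 0.6 × 70 × (0.707 × 0.4375) = 6.496 kip/in → adequate.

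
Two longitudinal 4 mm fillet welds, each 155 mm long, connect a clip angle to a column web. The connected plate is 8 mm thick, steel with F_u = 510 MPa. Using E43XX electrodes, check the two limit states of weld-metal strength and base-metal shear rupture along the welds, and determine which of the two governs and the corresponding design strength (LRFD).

E43XX → F_EXX = 430 MPa.
t_e = 0.707 × 4 = 2.828 mm; L = 310 mm.
Weld metal: φR_n = 0.75 × 0.6 × 430 × 2.828 × 310 × 10⁻³ = 169.6 kN.
Base metal (shear rupture): φR_n = 0.75 × 0.6 × 510 × 8 × 310 × 10⁻³ = 569.2 kN.
Governing: weld metal.

φR_n ≈ 170 kN (weld metal governs)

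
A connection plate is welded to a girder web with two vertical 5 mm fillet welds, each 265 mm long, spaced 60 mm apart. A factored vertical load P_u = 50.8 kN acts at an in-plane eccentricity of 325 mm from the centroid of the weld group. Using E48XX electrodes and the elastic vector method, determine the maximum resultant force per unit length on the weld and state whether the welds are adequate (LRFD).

f_max ≈ 655 N/mm; adequate

E48XX → F_EXX = 480 MPa.
Total weld length L_w = 530 mm. Treat welds as unit-width lines.
Polar moment about centroid: J = 2[d³/12 + d(b/2)²] = 2[265³/12 + 265×30²] = 3579000 mm³.
Direct shear f_v = P/L_w = 50.8×10³ / 530 = 95.85 N/mm (vertical).
Torsion M = P·e = 50.8×10³ × 325 = 16510000 N·mm.
Critical point at (x, y) = (30, 132.5) from centroid. f_tx = M·y/J = 611.3 N/mm; f_ty = M·x/J = 138.4 N/mm.
Resultant f_max = √[f_tx² + (f_v + f_ty)²] = √[611.3² + (95.85 + 138.4)²] = 654.6 N/mm.
Capacity per unit length: φr_n = 0.75 × 0.6 × 480 × (0.707 × 5) = 763.6 N/mm.
654.6 ≤ 763.6 → adequate.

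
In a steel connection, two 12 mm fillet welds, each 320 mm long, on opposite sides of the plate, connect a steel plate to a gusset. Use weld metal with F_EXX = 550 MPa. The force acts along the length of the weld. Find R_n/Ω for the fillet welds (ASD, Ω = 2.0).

R_n/Ω ≈ 896 kN

Effective throat t_e = 0.707 × 12 = 8.484 mm.
Total length L = 640 mm; A_we = 8.484 × 640 = 5430 mm².
F_nw = 0.6 F_EXX = 0.6 × 550 = 330 MPa.
R_n = 330 × 5430 × 10⁻³ = 1792 kN; R_n/Ω = 1792/2.0 = 895.9 kN.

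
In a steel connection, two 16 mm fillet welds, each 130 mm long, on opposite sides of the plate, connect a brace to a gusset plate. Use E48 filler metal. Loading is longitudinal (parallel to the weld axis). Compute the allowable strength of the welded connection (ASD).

E48XX → F_EXX = 480 MPa.
Effective throat t_e = 0.707 × 16 = 11.31 mm.
Total length L = 260 mm; A_we = 11.31 × 260 = 2941 mm².
F_nw = 0.6 F_EXX = 0.6 × 480 = 288 MPa.
R_n = 288 × 2941 × 10⁻³ = 847 kN; R_n/Ω = 847/2.0 = 423.5 kN.

R_n/Ω ≈ 424 kN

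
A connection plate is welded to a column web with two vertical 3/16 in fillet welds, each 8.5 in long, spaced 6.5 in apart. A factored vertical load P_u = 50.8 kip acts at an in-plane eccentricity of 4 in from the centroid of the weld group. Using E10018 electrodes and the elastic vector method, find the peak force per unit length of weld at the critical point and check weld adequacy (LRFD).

E100XX → F_EXX = 100 ksi.
Total weld length L_w = 17 in. Treat welds as unit-width lines.
Polar moment about centroid: J = 2[d³/12 + d(b/2)²] = 2[8.5³/12 + 8.5×3.25²] = 281.9 in³.
Direct shear f_v = P/L_w = 50.8 / 17 = 2.988 kip/in (vertical).
Torsion M = P·e = 50.8 × 4 = 203.2 kip·in.
Critical point at (x, y) = (3.25, 4.25) from centroid. f_tx = M·y/J = 3.063 kip/in; f_ty = M·x/J = 2.343 kip/in.
Resultant f_max = √[f_tx² + (f_v + f_ty)²] = √[3.063² + (2.988 + 2.343)²] = 6.148 kip/in.
Capacity per unit length: φr_n = 0.75 × 0.6 × 100 × (0.707 × 0.1875) = 5.965 kip/in.
6.148 > 5.965 → NOT adequate.

f_max ≈ 6.15 kip/in; NOT adequate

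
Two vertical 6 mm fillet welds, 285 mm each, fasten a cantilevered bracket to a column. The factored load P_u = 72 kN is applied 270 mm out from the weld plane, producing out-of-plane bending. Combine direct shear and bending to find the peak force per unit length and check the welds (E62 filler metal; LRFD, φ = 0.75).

f_max ≈ 729 N/mm; adequate

E62XX → F_EXX = 620 MPa.
L_w = 2 × 285 = 570 mm; section modulus (unit throat) S = 2 × L²/6 = 27080 mm².
Direct shear f_v = P/L_w = 72×10³/570 = 126.3 N/mm.
Moment M = P × e = 72×10³ × 270 = 19440000 N·mm; bending f_b = M/S = 718 N/mm.
f_max = √(f_v² + f_b²) = √(126.3² + 718²) = 729 N/mm.
φr_n = 0.75 × 0.6 × 620 × (0.707 × 6) = 1184 N/mm → adequate.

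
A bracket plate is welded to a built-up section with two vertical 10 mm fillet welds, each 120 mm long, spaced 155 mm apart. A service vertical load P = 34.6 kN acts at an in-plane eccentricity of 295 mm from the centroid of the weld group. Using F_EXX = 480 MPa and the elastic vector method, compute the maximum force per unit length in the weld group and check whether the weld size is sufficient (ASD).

f_max ≈ 698 N/mm; adequate

Total weld length L_w = 240 mm. Treat welds as unit-width lines.
Polar moment about centroid: J = 2[d³/12 + d(b/2)²] = 2[120³/12 + 120×77.5²] = 1730000 mm³.
Direct shear f_v = P/L_w = 34.6×10³ / 240 = 144.2 N/mm (vertical).
Torsion M = P·e = 34.6×10³ × 295 = 10207000 N·mm.
Critical point at (x, y) = (77.5, 60) from centroid. f_tx = M·y/J = 354.1 N/mm; f_ty = M·x/J = 457.4 N/mm.
Resultant f_max = √[f_tx² + (f_v + f_ty)²] = √[354.1² + (144.2 + 457.4)²] = 698 N/mm.
Capacity per unit length: r_n/Ω = (1/2.0) × 0.6 × 480 × (0.707 × 10) = 1018 N/mm.
698 ≤ 1018 → adequate.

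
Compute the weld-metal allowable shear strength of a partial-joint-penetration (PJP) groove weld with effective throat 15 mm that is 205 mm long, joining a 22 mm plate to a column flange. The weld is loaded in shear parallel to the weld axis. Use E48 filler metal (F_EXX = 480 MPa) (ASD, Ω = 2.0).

Effective throat (given) t_e = 15 mm.
A_we = 15 × 205 = 3075 mm².
F_nw = 0.6 F_EXX = 288 MPa.
R_n/Ω = (288 × 3075) / 2.0 × 10⁻³ = 442.8 kN.

R_n/Ω ≈ 443 kN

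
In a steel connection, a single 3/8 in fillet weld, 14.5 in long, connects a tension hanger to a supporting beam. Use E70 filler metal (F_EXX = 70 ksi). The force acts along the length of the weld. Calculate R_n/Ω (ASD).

Effective throat t_e = 0.707 × 0.375 = 0.2651 in.
Total length L = 14.5 in; A_we = 0.2651 × 14.5 = 3.844 in².
F_nw = 0.6 F_EXX = 0.6 × 70 = 42 ksi.
R_n = 42 × 3.844 = 161.5 kips; R_n/Ω = 161.5/2.0 = 80.73 kips.

R_n/Ω ≈ 80.7 kips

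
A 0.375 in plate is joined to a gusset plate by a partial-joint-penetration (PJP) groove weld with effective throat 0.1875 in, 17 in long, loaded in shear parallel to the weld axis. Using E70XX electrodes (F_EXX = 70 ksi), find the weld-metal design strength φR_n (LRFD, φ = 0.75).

φR_n ≈ 100 kips

Effective throat (given) t_e = 0.1875 in.
A_we = 0.1875 × 17 = 3.188 in².
F_nw = 0.6 F_EXX = 42 ksi.
φR_n = 0.75 × 42 × 3.188 = 100.4 kips.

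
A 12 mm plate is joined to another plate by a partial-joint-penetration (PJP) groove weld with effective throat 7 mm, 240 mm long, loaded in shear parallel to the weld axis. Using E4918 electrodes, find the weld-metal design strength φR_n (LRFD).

φR_n ≈ 370 kN

E49XX → F_EXX = 490 MPa.
Effective throat (given) t_e = 7 mm.
A_we = 7 × 240 = 1680 mm².
F_nw = 0.6 F_EXX = 294 MPa.
φR_n = 0.75 × 294 × 1680 × 10⁻³ = 370.4 kN.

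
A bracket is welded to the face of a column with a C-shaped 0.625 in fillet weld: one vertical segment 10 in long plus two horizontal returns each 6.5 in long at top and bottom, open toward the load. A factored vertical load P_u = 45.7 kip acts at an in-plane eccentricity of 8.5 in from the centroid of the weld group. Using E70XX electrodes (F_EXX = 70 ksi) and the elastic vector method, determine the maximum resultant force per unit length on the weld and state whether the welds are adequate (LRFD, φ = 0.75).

f_max ≈ 6.68 kip/in; adequate

Total weld length L_w = 23 in. Treat welds as unit-width lines.
Centroid: x̄ = 2×6.5×3.25 / 23 = 1.837 in from the vertical weld.
Polar moment about centroid: J = I_x + I_y = [10³/12 + 2×6.5×5²] + [10×1.837² + 2(6.5³/12 + 6.5×1.413²)] = 513.8 in³.
Direct shear f_v = P/L_w = 45.7 / 23 = 1.987 kip/in (vertical).
Torsion M = P·e = 45.7 × 8.5 = 388.45 kip·in.
Critical point at (x, y) = (4.663, 5) from centroid. f_tx = M·y/J = 3.78 kip/in; f_ty = M·x/J = 3.525 kip/in.
Resultant f_max = √[f_tx² + (f_v + f_ty)²] = √[3.78² + (1.987 + 3.525)²] = 6.684 kip/in.
Capacity per unit length: φr_n = 0.75 × 0.6 × 70 × (0.707 × 0.625) = 13.92 kip/in.
6.684 ≤ 13.92 → adequate.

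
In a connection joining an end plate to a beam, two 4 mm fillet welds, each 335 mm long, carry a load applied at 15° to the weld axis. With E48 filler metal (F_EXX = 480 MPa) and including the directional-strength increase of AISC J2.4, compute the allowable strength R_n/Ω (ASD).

t_e = 0.707 × 4 = 2.828 mm; A_we = 2.828 × 670 = 1895 mm².
Directional factor: 1.0 + 0.5 sin^1.5(15°) = 1.066.
F_nw = 0.6 × 480 × 1.066 = 307 MPa.
R_n/Ω = (307 × 1895) / 2.0 × 10⁻³ = 290.8 kN.

R_n/Ω ≈ 291 kN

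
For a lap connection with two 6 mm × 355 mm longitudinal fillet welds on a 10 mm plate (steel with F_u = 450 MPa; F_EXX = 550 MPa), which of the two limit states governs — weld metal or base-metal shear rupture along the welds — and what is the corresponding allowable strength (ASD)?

R_n/Ω ≈ 497 kN (weld metal governs)

t_e = 0.707 × 6 = 4.242 mm; L = 710 mm.
Weld metal: R_n/Ω = (1/2.0) × 0.6 × 550 × 4.242 × 710 × 10⁻³ = 497 kN.
Base metal (shear rupture): R_n/Ω = (1/2.0) × 0.6 × 450 × 10 × 710 × 10⁻³ = 958.5 kN.
Governing: weld metal.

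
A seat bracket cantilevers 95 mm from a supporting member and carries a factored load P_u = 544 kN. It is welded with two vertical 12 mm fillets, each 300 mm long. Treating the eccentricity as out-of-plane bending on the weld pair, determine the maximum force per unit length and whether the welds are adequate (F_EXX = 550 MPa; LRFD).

L_w = 2 × 300 = 600 mm; section modulus (unit throat) S = 2 × L²/6 = 30000 mm².
Direct shear f_v = P/L_w = 544×10³/600 = 906.7 N/mm.
Moment M = P × e = 544×10³ × 95 = 51680000 N·mm; bending f_b = M/S = 1723 N/mm.
f_max = √(f_v² + f_b²) = √(906.7² + 1723²) = 1947 N/mm.
φr_n = 0.75 × 0.6 × 550 × (0.707 × 12) = 2100 N/mm → adequate.

f_max ≈ 1950 N/mm; adequate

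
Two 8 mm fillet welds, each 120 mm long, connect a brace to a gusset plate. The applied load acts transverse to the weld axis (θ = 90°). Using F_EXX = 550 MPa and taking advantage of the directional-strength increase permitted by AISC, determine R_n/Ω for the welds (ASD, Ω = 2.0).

t_e = 0.707 × 8 = 5.656 mm; A_we = 5.656 × 240 = 1357 mm².
Directional factor: 1.0 + 0.5 sin^1.5(90°) = 1.5.
F_nw = 0.6 × 550 × 1.5 = 495 MPa.
R_n/Ω = (495 × 1357) / 2.0 × 10⁻³ = 336 kN.

R_n/Ω ≈ 336 kN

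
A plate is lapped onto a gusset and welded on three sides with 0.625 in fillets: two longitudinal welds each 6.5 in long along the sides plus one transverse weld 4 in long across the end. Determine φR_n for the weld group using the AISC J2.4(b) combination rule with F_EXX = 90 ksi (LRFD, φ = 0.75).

φR_n ≈ 305 kip

t_e = 0.707 × 0.625 = 0.4419 in.
R_nwl = 0.6 × 90 × 0.4419 × 13 = 310.2 kip (longitudinal, 2 welds).
R_nwt = 0.6 × 90 × 0.4419 × 4 = 95.44 kip (transverse, base value).
(i) R_nwl + R_nwt = 405.6 kip; (ii) 0.85 R_nwl + 1.5 R_nwt = 406.8 kip.
R_n = max = 406.8 kip [governs: (ii)]; φR_n = 305.1 kip.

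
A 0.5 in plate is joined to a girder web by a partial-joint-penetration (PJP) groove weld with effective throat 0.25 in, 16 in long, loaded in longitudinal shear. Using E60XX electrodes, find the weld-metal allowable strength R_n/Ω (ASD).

R_n/Ω ≈ 72 kip

E60XX → F_EXX = 60 ksi.
Effective throat (given) t_e = 0.25 in.
A_we = 0.25 × 16 = 4 in².
F_nw = 0.6 F_EXX = 36 ksi.
R_n/Ω = (36 × 4) / 2.0 = 72 kip.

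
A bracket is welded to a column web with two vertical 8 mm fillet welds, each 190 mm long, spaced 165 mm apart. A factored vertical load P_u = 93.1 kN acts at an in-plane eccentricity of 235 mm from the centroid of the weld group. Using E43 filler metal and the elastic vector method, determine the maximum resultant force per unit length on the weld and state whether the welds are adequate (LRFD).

f_max ≈ 918 N/mm; adequate

E43XX → F_EXX = 430 MPa.
Total weld length L_w = 380 mm. Treat welds as unit-width lines.
Polar moment about centroid: J = 2[d³/12 + d(b/2)²] = 2[190³/12 + 190×82.5²] = 3730000 mm³.
Direct shear f_v = P/L_w = 93.1×10³ / 380 = 245 N/mm (vertical).
Torsion M = P·e = 93.1×10³ × 235 = 21878000 N·mm.
Critical point at (x, y) = (82.5, 95) from centroid. f_tx = M·y/J = 557.3 N/mm; f_ty = M·x/J = 484 N/mm.
Resultant f_max = √[f_tx² + (f_v + f_ty)²] = √[557.3² + (245 + 484)²] = 917.6 N/mm.
Capacity per unit length: φr_n = 0.75 × 0.6 × 430 × (0.707 × 8) = 1094 N/mm.
917.6 ≤ 1094 → adequate.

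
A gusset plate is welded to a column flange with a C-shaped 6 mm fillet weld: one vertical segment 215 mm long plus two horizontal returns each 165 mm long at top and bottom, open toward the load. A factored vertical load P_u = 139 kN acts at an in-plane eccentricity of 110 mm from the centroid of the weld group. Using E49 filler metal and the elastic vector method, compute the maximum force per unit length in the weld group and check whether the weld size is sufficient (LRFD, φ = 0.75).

f_max ≈ 596 N/mm; adequate

E49XX → F_EXX = 490 MPa.
Total weld length L_w = 545 mm. Treat welds as unit-width lines.
Centroid: x̄ = 2×165×82.5 / 545 = 49.95 mm from the vertical weld.
Polar moment about centroid: J = I_x + I_y = [215³/12 + 2×165×107.5²] + [215×49.95² + 2(165³/12 + 165×32.55²)] = 6277000 mm³.
Direct shear f_v = P/L_w = 139×10³ / 545 = 255 N/mm (vertical).
Torsion M = P·e = 139×10³ × 110 = 15290000 N·mm.
Critical point at (x, y) = (115, 107.5) from centroid. f_tx = M·y/J = 261.9 N/mm; f_ty = M·x/J = 280.3 N/mm.
Resultant f_max = √[f_tx² + (f_v + f_ty)²] = √[261.9² + (255 + 280.3)²] = 595.9 N/mm.
Capacity per unit length: φr_n = 0.75 × 0.6 × 490 × (0.707 × 6) = 935.4 N/mm.
595.9 ≤ 935.4 → adequate.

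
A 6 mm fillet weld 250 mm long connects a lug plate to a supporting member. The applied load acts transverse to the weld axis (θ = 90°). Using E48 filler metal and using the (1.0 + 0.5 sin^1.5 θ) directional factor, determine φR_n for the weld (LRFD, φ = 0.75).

E48XX → F_EXX = 480 MPa.
t_e = 0.707 × 6 = 4.242 mm; A_we = 4.242 × 250 = 1060 mm².
Directional factor: 1.0 + 0.5 sin^1.5(90°) = 1.5.
F_nw = 0.6 × 480 × 1.5 = 432 MPa.
φR_n = 0.75 × 432 × 1060 × 10⁻³ = 343.6 kN.

φR_n ≈ 344 kN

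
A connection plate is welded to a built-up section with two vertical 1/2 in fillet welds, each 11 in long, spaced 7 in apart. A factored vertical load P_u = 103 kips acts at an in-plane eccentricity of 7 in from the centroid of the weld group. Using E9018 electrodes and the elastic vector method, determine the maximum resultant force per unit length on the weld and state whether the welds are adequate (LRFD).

f_max ≈ 12.7 kip/in; adequate

E90XX → F_EXX = 90 ksi.
Total weld length L_w = 22 in. Treat welds as unit-width lines.
Polar moment about centroid: J = 2[d³/12 + d(b/2)²] = 2[11³/12 + 11×3.5²] = 491.3 in³.
Direct shear f_v = P/L_w = 103 / 22 = 4.682 kip/in (vertical).
Torsion M = P·e = 103 × 7 = 721 kip·in.
Critical point at (x, y) = (3.5, 5.5) from centroid. f_tx = M·y/J = 8.071 kip/in; f_ty = M·x/J = 5.136 kip/in.
Resultant f_max = √[f_tx² + (f_v + f_ty)²] = √[8.071² + (4.682 + 5.136)²] = 12.71 kip/in.
Capacity per unit length: φr_n = 0.75 × 0.6 × 90 × (0.707 × 0.5) = 14.32 kip/in.
12.71 ≤ 14.32 → adequate.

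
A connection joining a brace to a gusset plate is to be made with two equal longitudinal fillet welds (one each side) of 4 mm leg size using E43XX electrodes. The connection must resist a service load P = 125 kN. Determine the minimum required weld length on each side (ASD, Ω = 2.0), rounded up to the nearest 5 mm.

E43XX → F_EXX = 430 MPa.
Throat t_e = 0.707 × 4 = 2.828 mm.
r_n/Ω = (0.6 × 430 × 2.828) / 2.0 = 364.8 N/mm = 0.3648 kN/mm.
L_req = P / (r_n/Ω) = 125 / 0.3648 = 342.6 mm total.
Per side: 342.6 / 2 = 171.3 mm.
Round up → use L = 175 mm on each side.

L = 175 mm on each side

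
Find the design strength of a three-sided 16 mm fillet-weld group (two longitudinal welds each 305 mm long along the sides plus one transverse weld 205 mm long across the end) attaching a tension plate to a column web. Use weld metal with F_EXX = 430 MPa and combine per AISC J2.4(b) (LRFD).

t_e = 0.707 × 16 = 11.31 mm.
R_nwl = 0.6 × 430 × 11.31 × 610 × 10⁻³ = 1780 kN (longitudinal, 2 welds).
R_nwt = 0.6 × 430 × 11.31 × 205 × 10⁻³ = 598.3 kN (transverse, base value).
(i) R_nwl + R_nwt = 2379 kN; (ii) 0.85 R_nwl + 1.5 R_nwt = 2411 kN.
R_n = max = 2411 kN [governs: (ii)]; φR_n = 1808 kN.

φR_n ≈ 1810 kN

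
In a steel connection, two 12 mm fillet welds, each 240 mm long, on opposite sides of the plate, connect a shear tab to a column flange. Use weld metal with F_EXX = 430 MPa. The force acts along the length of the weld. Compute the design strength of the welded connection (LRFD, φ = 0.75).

φR_n ≈ 788 kN

Effective throat t_e = 0.707 × 12 = 8.484 mm.
Total length L = 480 mm; A_we = 8.484 × 480 = 4072 mm².
F_nw = 0.6 F_EXX = 0.6 × 430 = 258 MPa.
φR_n = 0.75 × 258 × 4072 × 10⁻³ = 788 kN.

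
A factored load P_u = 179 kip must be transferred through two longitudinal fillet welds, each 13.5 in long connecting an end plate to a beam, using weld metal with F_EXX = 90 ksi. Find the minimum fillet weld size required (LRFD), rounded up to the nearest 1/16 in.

Total weld length L = 27 in.
Required throat t_e = P_u / (φ × 0.6 F_EXX × L) = 179 / (0.75 × 0.6 × 90 × 27) = 0.1637 in.
Required leg w = t_e / 0.707 = 0.2315 in → use 1/4 in.

w = 1/4 in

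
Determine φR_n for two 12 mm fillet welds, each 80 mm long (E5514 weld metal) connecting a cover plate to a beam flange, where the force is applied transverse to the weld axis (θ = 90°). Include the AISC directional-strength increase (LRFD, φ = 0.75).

φR_n ≈ 504 kN

E55XX → F_EXX = 550 MPa.
t_e = 0.707 × 12 = 8.484 mm; A_we = 8.484 × 160 = 1357 mm².
Directional factor: 1.0 + 0.5 sin^1.5(90°) = 1.5.
F_nw = 0.6 × 550 × 1.5 = 495 MPa.
φR_n = 0.75 × 495 × 1357 × 10⁻³ = 503.9 kN.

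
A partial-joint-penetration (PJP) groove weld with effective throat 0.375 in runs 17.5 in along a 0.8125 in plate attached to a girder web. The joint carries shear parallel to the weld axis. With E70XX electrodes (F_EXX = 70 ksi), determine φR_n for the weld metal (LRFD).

Effective throat (given) t_e = 0.375 in.
A_we = 0.375 × 17.5 = 6.562 in².
F_nw = 0.6 F_EXX = 42 ksi.
φR_n = 0.75 × 42 × 6.562 = 206.7 kips.

φR_n ≈ 207 kips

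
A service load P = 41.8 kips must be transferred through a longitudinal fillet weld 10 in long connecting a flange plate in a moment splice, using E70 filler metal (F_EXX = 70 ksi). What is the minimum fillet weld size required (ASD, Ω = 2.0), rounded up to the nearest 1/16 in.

Total weld length L = 10 in.
Required throat t_e = P × Ω / (0.6 F_EXX × L) = 41.8 × 2.0 / (0.6 × 70 × 10) = 0.199 in.
Required leg w = t_e / 0.707 = 0.2815 in → use 5/16 in.

w = 5/16 in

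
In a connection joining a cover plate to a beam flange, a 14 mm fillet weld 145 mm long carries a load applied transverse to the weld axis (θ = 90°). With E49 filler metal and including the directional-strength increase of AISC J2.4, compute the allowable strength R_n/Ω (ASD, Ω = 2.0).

E49XX → F_EXX = 490 MPa.
t_e = 0.707 × 14 = 9.898 mm; A_we = 9.898 × 145 = 1435 mm².
Directional factor: 1.0 + 0.5 sin^1.5(90°) = 1.5.
F_nw = 0.6 × 490 × 1.5 = 441 MPa.
R_n/Ω = (441 × 1435) / 2.0 × 10⁻³ = 316.5 kN.

R_n/Ω ≈ 316 kN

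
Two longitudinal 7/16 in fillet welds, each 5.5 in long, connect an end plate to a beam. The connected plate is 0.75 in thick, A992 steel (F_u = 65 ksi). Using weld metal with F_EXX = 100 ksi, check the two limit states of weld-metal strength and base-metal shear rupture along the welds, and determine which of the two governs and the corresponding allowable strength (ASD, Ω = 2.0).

t_e = 0.707 × 0.4375 = 0.3093 in; L = 11 in.
Weld metal: R_n/Ω = (1/2.0) × 0.6 × 100 × 0.3093 × 11 = 102.1 kip.
Base metal (shear rupture): R_n/Ω = (1/2.0) × 0.6 × 65 × 0.75 × 11 = 160.9 kip.
Governing: weld metal.

R_n/Ω ≈ 102 kip (weld metal governs)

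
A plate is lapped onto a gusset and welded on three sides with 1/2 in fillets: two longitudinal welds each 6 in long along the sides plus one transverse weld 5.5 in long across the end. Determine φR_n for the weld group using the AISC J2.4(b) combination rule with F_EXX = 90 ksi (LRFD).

φR_n ≈ 264 kips

t_e = 0.707 × 0.5 = 0.3535 in.
R_nwl = 0.6 × 90 × 0.3535 × 12 = 229.1 kips (longitudinal, 2 welds).
R_nwt = 0.6 × 90 × 0.3535 × 5.5 = 105 kips (transverse, base value).
(i) R_nwl + R_nwt = 334.1 kips; (ii) 0.85 R_nwl + 1.5 R_nwt = 352.2 kips.
R_n = max = 352.2 kips [governs: (ii)]; φR_n = 264.1 kips.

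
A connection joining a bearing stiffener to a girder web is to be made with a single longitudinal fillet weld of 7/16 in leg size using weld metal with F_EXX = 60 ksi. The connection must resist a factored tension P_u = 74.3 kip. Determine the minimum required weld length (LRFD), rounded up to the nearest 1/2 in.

L = 9 in

Throat t_e = 0.707 × 0.4375 = 0.3093 in.
φr_n = 0.75 × 0.6 × 60 × 0.3093 = 8.351 kip/in.
L_req = P_u / φr_n = 74.3 / 8.351 = 8.897 in total.
Round up → use L = 9 in.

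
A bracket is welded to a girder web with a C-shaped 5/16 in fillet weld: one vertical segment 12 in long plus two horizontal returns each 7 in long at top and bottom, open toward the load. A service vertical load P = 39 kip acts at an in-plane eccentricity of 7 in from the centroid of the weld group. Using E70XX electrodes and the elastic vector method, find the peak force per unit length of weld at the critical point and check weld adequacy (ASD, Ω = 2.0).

E70XX → F_EXX = 70 ksi.
Total weld length L_w = 26 in. Treat welds as unit-width lines.
Centroid: x̄ = 2×7×3.5 / 26 = 1.885 in from the vertical weld.
Polar moment about centroid: J = I_x + I_y = [12³/12 + 2×7×6²] + [12×1.885² + 2(7³/12 + 7×1.615²)] = 784.3 in³.
Direct shear f_v = P/L_w = 39 / 26 = 1.5 kip/in (vertical).
Torsion M = P·e = 39 × 7 = 273 kip·in.
Critical point at (x, y) = (5.115, 6) from centroid. f_tx = M·y/J = 2.088 kip/in; f_ty = M·x/J = 1.781 kip/in.
Resultant f_max = √[f_tx² + (f_v + f_ty)²] = √[2.088² + (1.5 + 1.781)²] = 3.889 kip/in.
Capacity per unit length: r_n/Ω = (1/2.0) × 0.6 × 70 × (0.707 × 0.3125) = 4.64 kip/in.
3.889 ≤ 4.64 → adequate.

f_max ≈ 3.89 kip/in; adequate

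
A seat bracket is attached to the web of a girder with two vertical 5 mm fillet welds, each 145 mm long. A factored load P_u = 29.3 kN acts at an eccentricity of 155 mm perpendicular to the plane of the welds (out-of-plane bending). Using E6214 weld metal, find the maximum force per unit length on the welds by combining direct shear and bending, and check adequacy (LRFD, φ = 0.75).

f_max ≈ 656 N/mm; adequate

E62XX → F_EXX = 620 MPa.
L_w = 2 × 145 = 290 mm; section modulus (unit throat) S = 2 × L²/6 = 7008 mm².
Direct shear f_v = P/L_w = 29.3×10³/290 = 101 N/mm.
Moment M = P × e = 29.3×10³ × 155 = 4541500 N·mm; bending f_b = M/S = 648 N/mm.
f_max = √(f_v² + f_b²) = √(101² + 648²) = 655.8 N/mm.
φr_n = 0.75 × 0.6 × 620 × (0.707 × 5) = 986.3 N/mm → adequate.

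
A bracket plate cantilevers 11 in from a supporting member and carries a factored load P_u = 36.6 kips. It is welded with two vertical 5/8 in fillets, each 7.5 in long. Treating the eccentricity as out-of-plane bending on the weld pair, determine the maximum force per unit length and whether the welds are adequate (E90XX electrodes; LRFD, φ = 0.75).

f_max ≈ 21.6 kip/in; NOT adequate

E90XX → F_EXX = 90 ksi.
L_w = 2 × 7.5 = 15 in; section modulus (unit throat) S = 2 × L²/6 = 18.75 in².
Direct shear f_v = P/L_w = 36.6/15 = 2.44 kip/in.
Moment M = P × e = 36.6 × 11 = 402.6 kip·in; bending f_b = M/S = 21.47 kip/in.
f_max = √(f_v² + f_b²) = √(2.44² + 21.47²) = 21.61 kip/in.
φr_n = 0.75 × 0.6 × 90 × (0.707 × 0.625) = 17.9 kip/in → NOT adequate.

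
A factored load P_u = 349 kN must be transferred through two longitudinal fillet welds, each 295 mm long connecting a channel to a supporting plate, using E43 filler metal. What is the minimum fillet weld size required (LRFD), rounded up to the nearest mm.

E43XX → F_EXX = 430 MPa.
Total weld length L = 590 mm.
Required throat t_e = P_u / (φ × 0.6 F_EXX × L) = 349 / (0.75 × 0.6 × 430 × 590 × 10⁻³) = 3.057 mm.
Required leg w = t_e / 0.707 = 4.324 mm → use 5 mm.

w = 5 mm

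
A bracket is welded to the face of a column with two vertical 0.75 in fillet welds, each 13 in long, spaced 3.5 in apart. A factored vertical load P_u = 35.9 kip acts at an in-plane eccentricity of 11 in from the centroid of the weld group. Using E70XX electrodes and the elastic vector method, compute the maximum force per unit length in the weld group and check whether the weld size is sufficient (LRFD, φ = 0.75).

f_max ≈ 6.46 kip/in; adequate

E70XX → F_EXX = 70 ksi.
Total weld length L_w = 26 in. Treat welds as unit-width lines.
Polar moment about centroid: J = 2[d³/12 + d(b/2)²] = 2[13³/12 + 13×1.75²] = 445.8 in³.
Direct shear f_v = P/L_w = 35.9 / 26 = 1.381 kip/in (vertical).
Torsion M = P·e = 35.9 × 11 = 394.9 kip·in.
Critical point at (x, y) = (1.75, 6.5) from centroid. f_tx = M·y/J = 5.758 kip/in; f_ty = M·x/J = 1.55 kip/in.
Resultant f_max = √[f_tx² + (f_v + f_ty)²] = √[5.758² + (1.381 + 1.55)²] = 6.461 kip/in.
Capacity per unit length: φr_n = 0.75 × 0.6 × 70 × (0.707 × 0.75) = 16.7 kip/in.
6.461 ≤ 16.7 → adequate.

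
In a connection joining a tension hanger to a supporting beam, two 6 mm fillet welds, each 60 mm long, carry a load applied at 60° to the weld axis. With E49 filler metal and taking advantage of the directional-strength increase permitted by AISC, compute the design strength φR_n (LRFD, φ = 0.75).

φR_n ≈ 157 kN

E49XX → F_EXX = 490 MPa.
t_e = 0.707 × 6 = 4.242 mm; A_we = 4.242 × 120 = 509 mm².
Directional factor: 1.0 + 0.5 sin^1.5(60°) = 1.403.
F_nw = 0.6 × 490 × 1.403 = 412.5 MPa.
φR_n = 0.75 × 412.5 × 509 × 10⁻³ = 157.5 kN.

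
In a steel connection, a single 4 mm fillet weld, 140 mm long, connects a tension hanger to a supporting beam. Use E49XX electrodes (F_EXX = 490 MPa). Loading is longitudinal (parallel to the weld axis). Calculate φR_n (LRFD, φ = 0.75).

Effective throat t_e = 0.707 × 4 = 2.828 mm.
Total length L = 140 mm; A_we = 2.828 × 140 = 395.9 mm².
F_nw = 0.6 F_EXX = 0.6 × 490 = 294 MPa.
φR_n = 0.75 × 294 × 395.9 × 10⁻³ = 87.3 kN.

φR_n ≈ 87.3 kN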